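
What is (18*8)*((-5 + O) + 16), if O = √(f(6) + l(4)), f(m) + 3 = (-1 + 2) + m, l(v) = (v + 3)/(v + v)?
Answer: 1584 + 36*√78 ≈ 1901.9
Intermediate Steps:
l(v) = (3 + v)/(2*v) (l(v) = (3 + v)/((2*v)) = (3 + v)*(1/(2*v)) = (3 + v)/(2*v))
f(m) = -2 + m (f(m) = -3 + ((-1 + 2) + m) = -3 + (1 + m) = -2 + m)
O = √78/4 (O = √((-2 + 6) + (½)*(3 + 4)/4) = √(4 + (½)*(¼)*7) = √(4 + 7/8) = √(39/8) = √78/4 ≈ 2.2079)
(18*8)*((-5 + O) + 16) = (18*8)*((-5 + √78/4) + 16) = 144*(11 + √78/4) = 1584 + 36*√78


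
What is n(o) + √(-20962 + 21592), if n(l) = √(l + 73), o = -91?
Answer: 3*√70 + 3*I*√2 ≈ 25.1 + 4.2426*I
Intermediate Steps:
n(l) = √(73 + l)
n(o) + √(-20962 + 21592) = √(73 - 91) + √(-20962 + 21592) = √(-18) + √630 = 3*I*√2 + 3*√70 = 3*√70 + 3*I*√2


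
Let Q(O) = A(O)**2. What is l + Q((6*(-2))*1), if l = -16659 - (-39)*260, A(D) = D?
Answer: -6375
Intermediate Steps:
Q(O) = O**2
l = -6519 (l = -16659 - 1*(-10140) = -16659 + 10140 = -6519)
l + Q((6*(-2))*1) = -6519 + ((6*(-2))*1)**2 = -6519 + (-12*1)**2 = -6519 + (-12)**2 = -6519 + 144 = -6375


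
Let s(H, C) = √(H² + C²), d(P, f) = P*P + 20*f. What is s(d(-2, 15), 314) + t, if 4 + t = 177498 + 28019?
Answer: 205513 + 106*√17 ≈ 2.0595e+5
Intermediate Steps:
d(P, f) = P² + 20*f
s(H, C) = √(C² + H²)
t = 205513 (t = -4 + (177498 + 28019) = -4 + 205517 = 205513)
s(d(-2, 15), 314) + t = √(314² + ((-2)² + 20*15)²) + 205513 = √(98596 + (4 + 300)²) + 205513 = √(98596 + 304²) + 205513 = √(98596 + 92416) + 205513 = √191012 + 205513 = 106*√17 + 205513 = 205513 + 106*√17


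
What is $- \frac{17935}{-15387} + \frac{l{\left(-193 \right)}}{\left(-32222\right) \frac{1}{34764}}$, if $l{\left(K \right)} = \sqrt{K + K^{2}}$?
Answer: $\frac{17935}{15387} - \frac{139056 \sqrt{579}}{16111} \approx -206.52$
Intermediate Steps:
$- \frac{17935}{-15387} + \frac{l{\left(-193 \right)}}{\left(-32222\right) \frac{1}{34764}} = - \frac{17935}{-15387} + \frac{\sqrt{- 193 \left(1 - 193\right)}}{\left(-32222\right) \frac{1}{34764}} = \left(-17935\right) \left(- \frac{1}{15387}\right) + \frac{\sqrt{\left(-193\right) \left(-192\right)}}{\left(-32222\right) \frac{1}{34764}} = \frac{17935}{15387} + \frac{\sqrt{37056}}{- \frac{16111}{17382}} = \frac{17935}{15387} + 8 \sqrt{579} \left(- \frac{17382}{16111}\right) = \frac{17935}{15387} - \frac{139056 \sqrt{579}}{16111}$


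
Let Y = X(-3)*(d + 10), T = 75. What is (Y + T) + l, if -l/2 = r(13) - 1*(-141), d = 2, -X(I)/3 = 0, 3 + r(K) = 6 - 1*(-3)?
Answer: -219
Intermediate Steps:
r(K) = 6 (r(K) = -3 + (6 - 1*(-3)) = -3 + (6 + 3) = -3 + 9 = 6)
X(I) = 0 (X(I) = -3*0 = 0)
l = -294 (l = -2*(6 - 1*(-141)) = -2*(6 + 141) = -2*147 = -294)
Y = 0 (Y = 0*(2 + 10) = 0*12 = 0)
(Y + T) + l = (0 + 75) - 294 = 75 - 294 = -219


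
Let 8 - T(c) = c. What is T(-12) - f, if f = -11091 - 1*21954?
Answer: 33065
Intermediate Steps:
T(c) = 8 - c
f = -33045 (f = -11091 - 21954 = -33045)
T(-12) - f = (8 - 1*(-12)) - 1*(-33045) = (8 + 12) + 33045 = 20 + 33045 = 33065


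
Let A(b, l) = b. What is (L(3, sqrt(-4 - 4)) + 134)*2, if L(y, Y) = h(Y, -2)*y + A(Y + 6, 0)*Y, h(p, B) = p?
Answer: 252 + 36*I*sqrt(2) ≈ 252.0 + 50.912*I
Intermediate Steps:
L(y, Y) = Y*y + Y*(6 + Y) (L(y, Y) = Y*y + (Y + 6)*Y = Y*y + (6 + Y)*Y = Y*y + Y*(6 + Y))
(L(3, sqrt(-4 - 4)) + 134)*2 = (sqrt(-4 - 4)*(6 + sqrt(-4 - 4) + 3) + 134)*2 = (sqrt(-8)*(6 + sqrt(-8) + 3) + 134)*2 = ((2*I*sqrt(2))*(6 + 2*I*sqrt(2) + 3) + 134)*2 = ((2*I*sqrt(2))*(9 + 2*I*sqrt(2)) + 134)*2 = (2*I*sqrt(2)*(9 + 2*I*sqrt(2)) + 134)*2 = (134 + 2*I*sqrt(2)*(9 + 2*I*sqrt(2)))*2 = 268 + 4*I*sqrt(2)*(9 + 2*I*sqrt(2))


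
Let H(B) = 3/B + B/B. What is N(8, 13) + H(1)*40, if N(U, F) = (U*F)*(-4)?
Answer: -256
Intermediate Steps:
H(B) = 1 + 3/B (H(B) = 3/B + 1 = 1 + 3/B)
N(U, F) = -4*F*U (N(U, F) = (F*U)*(-4) = -4*F*U)
N(8, 13) + H(1)*40 = -4*13*8 + ((3 + 1)/1)*40 = -416 + (1*4)*40 = -416 + 4*40 = -416 + 160 = -256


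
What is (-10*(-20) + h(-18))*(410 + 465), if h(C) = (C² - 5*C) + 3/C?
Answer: 3222625/6 ≈ 5.3710e+5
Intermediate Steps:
h(C) = C² - 5*C + 3/C
(-10*(-20) + h(-18))*(410 + 465) = (-10*(-20) + (3 + (-18)²*(-5 - 18))/(-18))*(410 + 465) = (200 - (3 + 324*(-23))/18)*875 = (200 - (3 - 7452)/18)*875 = (200 - 1/18*(-7449))*875 = (200 + 2483/6)*875 = (3683/6)*875 = 3222625/6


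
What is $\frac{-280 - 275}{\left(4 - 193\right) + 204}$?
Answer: $-37$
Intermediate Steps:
$\frac{-280 - 275}{\left(4 - 193\right) + 204} = - \frac{555}{\left(4 - 193\right) + 204} = - \frac{555}{-189 + 204} = - \frac{555}{15} = \left(-555\right) \frac{1}{15} = -37$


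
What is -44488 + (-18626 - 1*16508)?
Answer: -79622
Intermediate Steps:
-44488 + (-18626 - 1*16508) = -44488 + (-18626 - 16508) = -44488 - 35134 = -79622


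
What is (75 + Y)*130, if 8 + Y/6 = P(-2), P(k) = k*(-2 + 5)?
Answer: -1170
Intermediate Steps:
P(k) = 3*k (P(k) = k*3 = 3*k)
Y = -84 (Y = -48 + 6*(3*(-2)) = -48 + 6*(-6) = -48 - 36 = -84)
(75 + Y)*130 = (75 - 84)*130 = -9*130 = -1170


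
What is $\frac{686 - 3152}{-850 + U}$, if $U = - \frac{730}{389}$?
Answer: $\frac{53293}{18410} \approx 2.8948$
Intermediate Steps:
$U = - \frac{730}{389}$ ($U = \left(-730\right) \frac{1}{389} = - \frac{730}{389} \approx -1.8766$)
$\frac{686 - 3152}{-850 + U} = \frac{686 - 3152}{-850 - \frac{730}{389}} = - \frac{2466}{- \frac{331380}{389}} = \left(-2466\right) \left(- \frac{389}{331380}\right) = \frac{53293}{18410}$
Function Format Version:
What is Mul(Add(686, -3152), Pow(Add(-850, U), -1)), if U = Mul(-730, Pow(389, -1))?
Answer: Rational(53293, 18410) ≈ 2.8948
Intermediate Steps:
U = Rational(-730, 389) (U = Mul(-730, Rational(1, 389)) = Rational(-730, 389) ≈ -1.8766)
Mul(Add(686, -3152), Pow(Add(-850, U), -1)) = Mul(Add(686, -3152), Pow(Add(-850, Rational(-730, 389)), -1)) = Mul(-2466, Pow(Rational(-331380, 389), -1)) = Mul(-2466, Rational(-389, 331380)) = Rational(53293, 18410)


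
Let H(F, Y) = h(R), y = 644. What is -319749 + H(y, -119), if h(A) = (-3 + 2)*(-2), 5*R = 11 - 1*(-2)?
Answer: -319747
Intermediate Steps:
R = 13/5 (R = (11 - 1*(-2))/5 = (11 + 2)/5 = (⅕)*13 = 13/5 ≈ 2.6000)
h(A) = 2 (h(A) = -1*(-2) = 2)
H(F, Y) = 2
-319749 + H(y, -119) = -319749 + 2 = -319747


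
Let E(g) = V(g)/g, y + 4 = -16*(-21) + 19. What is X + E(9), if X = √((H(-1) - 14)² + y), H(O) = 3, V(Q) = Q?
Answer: 1 + 2*√118 ≈ 22.726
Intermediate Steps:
y = 351 (y = -4 + (-16*(-21) + 19) = -4 + (336 + 19) = -4 + 355 = 351)
E(g) = 1 (E(g) = g/g = 1)
X = 2*√118 (X = √((3 - 14)² + 351) = √((-11)² + 351) = √(121 + 351) = √472 = 2*√118 ≈ 21.726)
X + E(9) = 2*√118 + 1 = 1 + 2*√118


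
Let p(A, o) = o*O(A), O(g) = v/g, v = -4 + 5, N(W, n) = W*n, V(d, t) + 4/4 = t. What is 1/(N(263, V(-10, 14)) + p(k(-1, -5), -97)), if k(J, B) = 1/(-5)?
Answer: 1/3904 ≈ 0.00025615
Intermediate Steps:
V(d, t) = -1 + t
v = 1
k(J, B) = -1/5
O(g) = 1/g
p(A, o) = o/A
1/(N(263, V(-10, 14)) + p(k(-1, -5), -97)) = 1/(263*(-1 + 14) - 97/(-1/5)) = 1/(263*13 - 97*(-5)) = 1/(3419 + 485) = 1/3904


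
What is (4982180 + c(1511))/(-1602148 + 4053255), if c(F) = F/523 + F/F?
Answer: 2605682174/1281928961 ≈ 2.0326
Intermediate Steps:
c(F) = 1 + F/523 (c(F) = F*(1/523) + 1 = F/523 + 1 = 1 + F/523)
(4982180 + c(1511))/(-1602148 + 4053255) = (4982180 + (1 + (1/523)*1511))/(-1602148 + 4053255) = (4982180 + (1 + 1511/523))/2451107 = (4982180 + 2034/523)*(1/2451107) = (2605682174/523)*(1/2451107) = 2605682174/1281928961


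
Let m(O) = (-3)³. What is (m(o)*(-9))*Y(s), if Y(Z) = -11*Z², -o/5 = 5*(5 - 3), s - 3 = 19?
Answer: -1293732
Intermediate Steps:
s = 22 (s = 3 + 19 = 22)
o = -50 (o = -25*(5 - 3) = -25*2 = -5*10 = -50)
m(O) = -27
(m(o)*(-9))*Y(s) = (-27*(-9))*(-11*22²) = 243*(-11*484) = 243*(-5324) = -1293732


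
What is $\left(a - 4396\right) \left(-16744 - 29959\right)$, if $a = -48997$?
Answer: $2493613279$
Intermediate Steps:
$\left(a - 4396\right) \left(-16744 - 29959\right) = \left(-48997 - 4396\right) \left(-16744 - 29959\right) = \left(-53393\right) \left(-46703\right) = 2493613279$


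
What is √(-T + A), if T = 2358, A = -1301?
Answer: I*√3659 ≈ 60.49*I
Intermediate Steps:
√(-T + A) = √(-1*2358 - 1301) = √(-2358 - 1301) = √(-3659) = I*√3659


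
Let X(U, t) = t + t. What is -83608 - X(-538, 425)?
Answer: -84458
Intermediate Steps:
X(U, t) = 2*t
-83608 - X(-538, 425) = -83608 - 2*425 = -83608 - 1*850 = -83608 - 850 = -84458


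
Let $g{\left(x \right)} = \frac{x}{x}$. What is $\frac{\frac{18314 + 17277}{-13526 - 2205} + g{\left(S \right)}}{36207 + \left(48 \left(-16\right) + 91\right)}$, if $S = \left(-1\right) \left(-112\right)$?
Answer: $- \frac{1986}{55892243} \approx -3.5533 \cdot 10^{-5}$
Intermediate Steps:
$S = 112$
$g{\left(x \right)} = 1$
$\frac{\frac{18314 + 17277}{-13526 - 2205} + g{\left(S \right)}}{36207 + \left(48 \left(-16\right) + 91\right)} = \frac{\frac{18314 + 17277}{-13526 - 2205} + 1}{36207 + \left(48 \left(-16\right) + 91\right)} = \frac{\frac{35591}{-15731} + 1}{36207 + \left(-768 + 91\right)} = \frac{35591 \left(- \frac{1}{15731}\right) + 1}{36207 - 677} = \frac{- \frac{35591}{15731} + 1}{35530} = \left(- \frac{19860}{15731}\right) \frac{1}{35530} = - \frac{1986}{55892243}$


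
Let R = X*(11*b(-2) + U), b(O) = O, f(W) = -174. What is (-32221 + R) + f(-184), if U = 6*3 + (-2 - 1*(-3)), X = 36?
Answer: -32503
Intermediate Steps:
U = 19 (U = 18 + (-2 + 3) = 18 + 1 = 19)
R = -108 (R = 36*(11*(-2) + 19) = 36*(-22 + 19) = 36*(-3) = -108)
(-32221 + R) + f(-184) = (-32221 - 108) - 174 = -32329 - 174 = -32503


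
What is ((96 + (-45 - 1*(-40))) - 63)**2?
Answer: 784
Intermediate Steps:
((96 + (-45 - 1*(-40))) - 63)**2 = ((96 + (-45 + 40)) - 63)**2 = ((96 - 5) - 63)**2 = (91 - 63)**2 = 28**2 = 784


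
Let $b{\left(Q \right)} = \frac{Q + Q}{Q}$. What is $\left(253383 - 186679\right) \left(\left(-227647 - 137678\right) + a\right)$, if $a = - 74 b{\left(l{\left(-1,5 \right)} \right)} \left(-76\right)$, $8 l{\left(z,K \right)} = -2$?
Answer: $-23618352208$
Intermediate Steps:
$l{\left(z,K \right)} = - \frac{1}{4}$ ($l{\left(z,K \right)} = \frac{1}{8} \left(-2\right) = - \frac{1}{4}$)
$b{\left(Q \right)} = 2$ ($b{\left(Q \right)} = \frac{2 Q}{Q} = 2$)
$a = 11248$ ($a = \left(-74\right) 2 \left(-76\right) = \left(-148\right) \left(-76\right) = 11248$)
$\left(253383 - 186679\right) \left(\left(-227647 - 137678\right) + a\right) = \left(253383 - 186679\right) \left(\left(-227647 - 137678\right) + 11248\right) = 66704 \left(-365325 + 11248\right) = 66704 \left(-354077\right) = -23618352208$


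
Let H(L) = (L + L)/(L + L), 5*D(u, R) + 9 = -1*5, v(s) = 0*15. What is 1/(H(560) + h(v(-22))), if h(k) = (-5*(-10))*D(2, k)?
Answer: -1/139 ≈ -0.0071942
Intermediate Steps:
v(s) = 0
D(u, R) = -14/5 (D(u, R) = -9/5 + (-1*5)/5 = -9/5 + (1/5)*(-5) = -9/5 - 1 = -14/5)
H(L) = 1 (H(L) = (2*L)/((2*L)) = (2*L)*(1/(2*L)) = 1)
h(k) = -140 (h(k) = -5*(-10)*(-14/5) = 50*(-14/5) = -140)
1/(H(560) + h(v(-22))) = 1/(1 - 140) = 1/(-139) = -1/139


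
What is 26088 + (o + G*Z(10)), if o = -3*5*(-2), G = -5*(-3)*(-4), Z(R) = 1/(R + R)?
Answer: 26115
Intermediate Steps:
Z(R) = 1/(2*R)
G = -60 (G = 15*(-4) = -60)
o = 30 (o = -15*(-2) = 30)
26088 + (o + G*Z(10)) = 26088 + (30 - 30/10) = 26088 + (30 - 60*1/20) = 26088 + (30 - 3) = 26088 + 27 = 26115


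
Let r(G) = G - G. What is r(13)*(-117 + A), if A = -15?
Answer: 0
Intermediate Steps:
r(G) = 0
r(13)*(-117 + A) = 0*(-117 - 15) = 0*(-132) = 0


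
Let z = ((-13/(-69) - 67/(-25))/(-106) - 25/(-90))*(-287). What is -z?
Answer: 39471397/548550 ≈ 71.956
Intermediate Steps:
z = -39471397/548550 (z = ((-13*(-1/69) - 67*(-1/25))*(-1/106) - 25*(-1/90))*(-287) = ((13/69 + 67/25)*(-1/106) + 5/18)*(-287) = ((4948/1725)*(-1/106) + 5/18)*(-287) = (-2474/91425 + 5/18)*(-287) = (137531/548550)*(-287) = -39471397/548550 ≈ -71.956)
-z = -1*(-39471397/548550) = 39471397/548550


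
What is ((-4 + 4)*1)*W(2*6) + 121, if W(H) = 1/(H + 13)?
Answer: 121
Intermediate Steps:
W(H) = 1/(13 + H)
((-4 + 4)*1)*W(2*6) + 121 = ((-4 + 4)*1)/(13 + 2*6) + 121 = (0*1)/(13 + 12) + 121 = 0/25 + 121 = 0*(1/25) + 121 = 0 + 121 = 121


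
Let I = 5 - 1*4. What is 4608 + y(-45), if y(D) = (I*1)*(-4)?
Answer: 4604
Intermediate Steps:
I = 1 (I = 5 - 4 = 1)
y(D) = -4 (y(D) = (1*1)*(-4) = 1*(-4) = -4)
4608 + y(-45) = 4608 - 4 = 4604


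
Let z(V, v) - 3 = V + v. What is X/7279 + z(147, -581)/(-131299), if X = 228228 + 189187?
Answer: 54809309334/955725421 ≈ 57.348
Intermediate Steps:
z(V, v) = 3 + V + v (z(V, v) = 3 + (V + v) = 3 + V + v)
X = 417415
X/7279 + z(147, -581)/(-131299) = 417415/7279 + (3 + 147 - 581)/(-131299) = 417415*(1/7279) - 431*(-1/131299) = 417415/7279 + 431/131299 = 54809309334/955725421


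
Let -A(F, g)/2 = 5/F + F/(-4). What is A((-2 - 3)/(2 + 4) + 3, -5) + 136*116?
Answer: 2460505/156 ≈ 15772.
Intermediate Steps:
A(F, g) = F/2 - 10/F (A(F, g) = -2*(5/F + F/(-4)) = -2*(5/F + F*(-1/4)) = -2*(5/F - F/4) = F/2 - 10/F)
A((-2 - 3)/(2 + 4) + 3, -5) + 136*116 = (((-2 - 3)/(2 + 4) + 3)/2 - 10/((-2 - 3)/(2 + 4) + 3)) + 136*116 = ((-5/6 + 3)/2 - 10/(-5/6 + 3)) + 15776 = ((1/2)*(13/6) - 10/13/6) + 15776 = (13/12 - 10*6/13) + 15776 = (13/12 - 60/13) + 15776 = -551/156 + 15776 = 2460505/156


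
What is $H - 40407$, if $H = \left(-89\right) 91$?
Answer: $-48506$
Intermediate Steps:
$H = -8099$
$H - 40407 = -8099 - 40407 = -48506$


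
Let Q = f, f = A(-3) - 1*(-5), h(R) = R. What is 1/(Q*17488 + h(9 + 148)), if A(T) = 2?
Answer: 1/122573 ≈ 8.1584e-6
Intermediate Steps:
f = 7 (f = 2 - 1*(-5) = 2 + 5 = 7)
Q = 7
1/(Q*17488 + h(9 + 148)) = 1/(7*17488 + (9 + 148)) = 1/(122416 + 157) = 1/122573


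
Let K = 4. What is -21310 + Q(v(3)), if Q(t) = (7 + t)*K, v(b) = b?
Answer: -21270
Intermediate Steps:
Q(t) = 28 + 4*t (Q(t) = (7 + t)*4 = 28 + 4*t)
-21310 + Q(v(3)) = -21310 + (28 + 4*3) = -21310 + (28 + 12) = -21310 + 40 = -21270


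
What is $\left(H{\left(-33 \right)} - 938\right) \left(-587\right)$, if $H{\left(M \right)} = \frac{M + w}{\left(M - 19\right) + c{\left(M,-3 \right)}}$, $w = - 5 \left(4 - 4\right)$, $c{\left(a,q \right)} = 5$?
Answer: $\frac{25859111}{47} \approx 5.5019 \cdot 10^{5}$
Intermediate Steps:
$w = 0$ ($w = \left(-5\right) 0 = 0$)
$H{\left(M \right)} = \frac{M}{-14 + M}$ ($H{\left(M \right)} = \frac{M + 0}{\left(M - 19\right) + 5} = \frac{M}{\left(-19 + M\right) + 5} = \frac{M}{-14 + M}$)
$\left(H{\left(-33 \right)} - 938\right) \left(-587\right) = \left(- \frac{33}{-14 - 33} - 938\right) \left(-587\right) = \left(- \frac{33}{-47} - 938\right) \left(-587\right) = \left(\left(-33\right) \left(- \frac{1}{47}\right) - 938\right) \left(-587\right) = \left(\frac{33}{47} - 938\right) \left(-587\right) = \left(- \frac{44053}{47}\right) \left(-587\right) = \frac{25859111}{47}$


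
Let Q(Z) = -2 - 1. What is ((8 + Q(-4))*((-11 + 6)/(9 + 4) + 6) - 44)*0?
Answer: 0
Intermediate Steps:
Q(Z) = -3
((8 + Q(-4))*((-11 + 6)/(9 + 4) + 6) - 44)*0 = ((8 - 3)*((-11 + 6)/(9 + 4) + 6) - 44)*0 = (5*(-5/13 + 6) - 44)*0 = (5*(73/13) - 44)*0 = (365/13 - 44)*0 = -207/13*0 = 0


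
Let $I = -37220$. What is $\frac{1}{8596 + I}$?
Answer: $- \frac{1}{28624} \approx -3.4936 \cdot 10^{-5}$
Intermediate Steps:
$\frac{1}{8596 + I} = \frac{1}{8596 - 37220} = \frac{1}{-28624} = - \frac{1}{28624}$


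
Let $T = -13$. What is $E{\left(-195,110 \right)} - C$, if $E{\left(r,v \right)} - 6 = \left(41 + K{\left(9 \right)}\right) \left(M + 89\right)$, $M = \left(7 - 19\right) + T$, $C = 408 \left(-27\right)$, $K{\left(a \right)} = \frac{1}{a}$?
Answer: $\frac{122878}{9} \approx 13653.0$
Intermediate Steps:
$C = -11016$
$M = -25$ ($M = \left(7 - 19\right) - 13 = -12 - 13 = -25$)
$E{\left(r,v \right)} = \frac{23734}{9}$ ($E{\left(r,v \right)} = 6 + \left(41 + \frac{1}{9}\right) \left(-25 + 89\right) = 6 + \left(41 + \frac{1}{9}\right) 64 = 6 + \frac{370}{9} \cdot 64 = 6 + \frac{23680}{9} = \frac{23734}{9}$)
$E{\left(-195,110 \right)} - C = \frac{23734}{9} - -11016 = \frac{23734}{9} + 11016 = \frac{122878}{9}$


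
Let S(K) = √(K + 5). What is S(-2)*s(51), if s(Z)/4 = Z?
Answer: 204*√3 ≈ 353.34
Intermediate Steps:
s(Z) = 4*Z
S(K) = √(5 + K)
S(-2)*s(51) = √(5 - 2)*(4*51) = √3*204 = 204*√3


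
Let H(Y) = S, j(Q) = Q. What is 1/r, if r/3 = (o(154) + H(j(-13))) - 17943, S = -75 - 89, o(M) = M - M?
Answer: -1/54321 ≈ -1.8409e-5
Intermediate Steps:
o(M) = 0
S = -164
H(Y) = -164
r = -54321 (r = 3*((0 - 164) - 17943) = 3*(-164 - 17943) = 3*(-18107) = -54321)
1/r = 1/(-54321) = -1/54321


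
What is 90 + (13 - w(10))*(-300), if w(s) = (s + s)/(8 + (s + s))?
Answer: -25170/7 ≈ -3595.7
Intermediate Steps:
w(s) = 2*s/(8 + 2*s) (w(s) = (2*s)/(8 + 2*s) = 2*s/(8 + 2*s))
90 + (13 - w(10))*(-300) = 90 + (13 - 10/(4 + 10))*(-300) = 90 + (13 - 10/14)*(-300) = 90 + (13 - 1*5/7)*(-300) = 90 + (13 - 5/7)*(-300) = 90 + (86/7)*(-300) = 90 - 25800/7 = -25170/7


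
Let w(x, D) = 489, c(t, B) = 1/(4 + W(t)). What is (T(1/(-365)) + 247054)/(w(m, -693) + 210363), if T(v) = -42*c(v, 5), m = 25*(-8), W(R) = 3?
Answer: 61762/52713 ≈ 1.1717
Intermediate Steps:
m = -200
c(t, B) = ⅐ (c(t, B) = 1/(4 + 3) = 1/7 = ⅐)
T(v) = -6 (T(v) = -42*⅐ = -6)
(T(1/(-365)) + 247054)/(w(m, -693) + 210363) = (-6 + 247054)/(489 + 210363) = 247048/210852 = 247048*(1/210852) = 61762/52713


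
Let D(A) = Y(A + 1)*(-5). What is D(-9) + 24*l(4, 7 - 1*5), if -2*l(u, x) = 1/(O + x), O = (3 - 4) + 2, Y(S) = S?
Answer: 36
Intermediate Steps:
O = 1 (O = -1 + 2 = 1)
D(A) = -5 - 5*A (D(A) = (A + 1)*(-5) = (1 + A)*(-5) = -5 - 5*A)
l(u, x) = -1/(2*(1 + x))
D(-9) + 24*l(4, 7 - 1*5) = (-5 - 5*(-9)) + 24*(-1/(2 + 2*(7 - 1*5))) = (-5 + 45) + 24*(-1/(2 + 2*(7 - 5))) = 40 + 24*(-1/(2 + 2*2)) = 40 + 24*(-1/(2 + 4)) = 40 + 24*(-1/6) = 40 + 24*(-1*⅙) = 40 + 24*(-⅙) = 40 - 4 = 36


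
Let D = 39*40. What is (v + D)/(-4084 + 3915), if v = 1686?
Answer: -3246/169 ≈ -19.207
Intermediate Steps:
D = 1560
(v + D)/(-4084 + 3915) = (1686 + 1560)/(-4084 + 3915) = 3246/(-169) = 3246*(-1/169) = -3246/169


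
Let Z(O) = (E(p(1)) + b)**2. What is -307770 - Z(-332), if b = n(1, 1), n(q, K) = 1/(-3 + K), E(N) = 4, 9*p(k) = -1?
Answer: -1231129/4 ≈ -3.0778e+5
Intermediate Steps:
p(k) = -1/9 (p(k) = (1/9)*(-1) = -1/9)
b = -1/2 (b = 1/(-3 + 1) = 1/(-2) = -1/2 ≈ -0.50000)
Z(O) = 49/4 (Z(O) = (4 - 1/2)**2 = (7/2)**2 = 49/4)
-307770 - Z(-332) = -307770 - 1*49/4 = -307770 - 49/4 = -1231129/4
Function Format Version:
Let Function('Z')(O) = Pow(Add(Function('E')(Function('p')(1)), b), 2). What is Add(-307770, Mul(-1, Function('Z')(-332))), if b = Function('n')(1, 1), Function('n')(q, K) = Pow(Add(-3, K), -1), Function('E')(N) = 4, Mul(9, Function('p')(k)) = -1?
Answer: Rational(-1231129, 4) ≈ -3.0778e+5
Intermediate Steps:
Function('p')(k) = Rational(-1, 9) (Function('p')(k) = Mul(Rational(1, 9), -1) = Rational(-1, 9))
b = Rational(-1, 2) (b = Pow(Add(-3, 1), -1) = Pow(-2, -1) = Rational(-1, 2) ≈ -0.50000)
Function('Z')(O) = Rational(49, 4) (Function('Z')(O) = Pow(Add(4, Rational(-1, 2)), 2) = Pow(Rational(7, 2), 2) = Rational(49, 4))
Add(-307770, Mul(-1, Function('Z')(-332))) = Add(-307770, Mul(-1, Rational(49, 4))) = Add(-307770, Rational(-49, 4)) = Rational(-1231129, 4)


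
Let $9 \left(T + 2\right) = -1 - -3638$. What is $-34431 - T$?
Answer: $- \frac{313498}{9} \approx -34833.0$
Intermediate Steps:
$T = \frac{3619}{9}$ ($T = -2 + \frac{-1 - -3638}{9} = -2 + \frac{-1 + 3638}{9} = -2 + \frac{1}{9} \cdot 3637 = -2 + \frac{3637}{9} = \frac{3619}{9} \approx 402.11$)
$-34431 - T = -34431 - \frac{3619}{9} = - \frac{313498}{9}$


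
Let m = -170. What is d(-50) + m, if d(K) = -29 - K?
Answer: -149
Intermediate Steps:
d(-50) + m = (-29 - 1*(-50)) - 170 = (-29 + 50) - 170 = 21 - 170 = -149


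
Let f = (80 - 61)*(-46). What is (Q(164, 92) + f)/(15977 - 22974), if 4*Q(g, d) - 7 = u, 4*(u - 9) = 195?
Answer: 13725/111952 ≈ 0.12260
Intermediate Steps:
u = 231/4 (u = 9 + (1/4)*195 = 9 + 195/4 = 231/4 ≈ 57.750)
Q(g, d) = 259/16 (Q(g, d) = 7/4 + (1/4)*(231/4) = 7/4 + 231/16 = 259/16)
f = -874 (f = 19*(-46) = -874)
(Q(164, 92) + f)/(15977 - 22974) = (259/16 - 874)/(15977 - 22974) = -13725/16/(-6997) = -13725/16*(-1/6997) = 13725/111952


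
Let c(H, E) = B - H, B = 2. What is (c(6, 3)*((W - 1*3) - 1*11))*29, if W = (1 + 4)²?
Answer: -1276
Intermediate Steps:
W = 25 (W = 5² = 25)
c(H, E) = 2 - H
(c(6, 3)*((W - 1*3) - 1*11))*29 = ((2 - 1*6)*((25 - 1*3) - 1*11))*29 = ((2 - 6)*((25 - 3) - 11))*29 = -4*(22 - 11)*29 = -4*11*29 = -44*29 = -1276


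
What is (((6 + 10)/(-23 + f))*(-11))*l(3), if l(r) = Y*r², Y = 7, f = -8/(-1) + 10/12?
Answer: 66528/85 ≈ 782.68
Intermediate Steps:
f = 53/6 (f = -8*(-1) + 10*(1/12) = 8 + ⅚ = 53/6 ≈ 8.8333)
l(r) = 7*r²
(((6 + 10)/(-23 + f))*(-11))*l(3) = (((6 + 10)/(-23 + 53/6))*(-11))*(7*3²) = ((16/(-85/6))*(-11))*(7*9) = ((16*(-6/85))*(-11))*63 = -96/85*(-11)*63 = (1056/85)*63 = 66528/85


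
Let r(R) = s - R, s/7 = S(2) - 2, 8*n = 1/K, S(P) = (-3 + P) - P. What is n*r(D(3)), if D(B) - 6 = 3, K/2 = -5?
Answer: 11/20 ≈ 0.55000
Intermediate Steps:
K = -10 (K = 2*(-5) = -10)
D(B) = 9 (D(B) = 6 + 3 = 9)
S(P) = -3
n = -1/80 (n = (⅛)/(-10) = (⅛)*(-⅒) = -1/80 ≈ -0.012500)
s = -35 (s = 7*(-3 - 2) = 7*(-5) = -35)
r(R) = -35 - R
n*r(D(3)) = -(-35 - 1*9)/80 = -(-35 - 9)/80 = -1/80*(-44) = 11/20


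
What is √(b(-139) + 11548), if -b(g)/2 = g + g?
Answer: 2*√3026 ≈ 110.02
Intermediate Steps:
b(g) = -4*g (b(g) = -2*(g + g) = -4*g)
√(b(-139) + 11548) = √(-4*(-139) + 11548) = √(556 + 11548) = √12104 = 2*√3026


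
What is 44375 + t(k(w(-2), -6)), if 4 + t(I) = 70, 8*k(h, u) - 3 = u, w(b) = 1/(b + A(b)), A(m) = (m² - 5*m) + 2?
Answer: 44441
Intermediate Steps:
A(m) = 2 + m² - 5*m
w(b) = 1/(2 + b² - 4*b) (w(b) = 1/(b + (2 + b² - 5*b)) = 1/(2 + b² - 4*b))
k(h, u) = 3/8 + u/8
t(I) = 66 (t(I) = -4 + 70 = 66)
44375 + t(k(w(-2), -6)) = 44375 + 66 = 44441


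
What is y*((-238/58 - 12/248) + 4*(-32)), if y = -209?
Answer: 49660281/1798 ≈ 27620.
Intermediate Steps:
y*((-238/58 - 12/248) + 4*(-32)) = -209*((-238/58 - 12/248) + 4*(-32)) = -209*((-238*1/58 - 12*1/248) - 128) = -209*((-119/29 - 3/62) - 128) = -209*(-7465/1798 - 128) = -209*(-237609/1798) = 49660281/1798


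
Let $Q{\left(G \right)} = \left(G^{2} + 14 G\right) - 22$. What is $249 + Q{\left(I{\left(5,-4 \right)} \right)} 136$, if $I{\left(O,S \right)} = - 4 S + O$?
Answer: $97217$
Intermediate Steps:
$I{\left(O,S \right)} = O - 4 S$
$Q{\left(G \right)} = -22 + G^{2} + 14 G$
$249 + Q{\left(I{\left(5,-4 \right)} \right)} 136 = 249 + \left(-22 + \left(5 - -16\right)^{2} + 14 \left(5 - -16\right)\right) 136 = 249 + \left(-22 + \left(5 + 16\right)^{2} + 14 \left(5 + 16\right)\right) 136 = 249 + \left(-22 + 21^{2} + 14 \cdot 21\right) 136 = 249 + \left(-22 + 441 + 294\right) 136 = 249 + 713 \cdot 136 = 249 + 96968 = 97217$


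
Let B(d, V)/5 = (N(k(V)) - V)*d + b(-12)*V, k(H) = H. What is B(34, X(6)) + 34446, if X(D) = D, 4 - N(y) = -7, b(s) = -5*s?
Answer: 37096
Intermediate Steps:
N(y) = 11 (N(y) = 4 - 1*(-7) = 4 + 7 = 11)
B(d, V) = 300*V + 5*d*(11 - V) (B(d, V) = 5*((11 - V)*d + (-5*(-12))*V) = 5*(d*(11 - V) + 60*V) = 5*(60*V + d*(11 - V)) = 300*V + 5*d*(11 - V))
B(34, X(6)) + 34446 = (55*34 + 300*6 - 5*6*34) + 34446 = (1870 + 1800 - 1020) + 34446 = 2650 + 34446 = 37096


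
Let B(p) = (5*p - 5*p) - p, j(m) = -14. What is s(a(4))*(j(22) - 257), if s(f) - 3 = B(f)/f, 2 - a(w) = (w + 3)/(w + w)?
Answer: -542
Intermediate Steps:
a(w) = 2 - (3 + w)/(2*w) (a(w) = 2 - (w + 3)/(w + w) = 2 - (3 + w)/(2*w))
B(p) = -p (B(p) = 0 - p = -p)
s(f) = 2 (s(f) = 3 + (-f)/f = 3 - 1 = 2)
s(a(4))*(j(22) - 257) = 2*(-14 - 257) = 2*(-271) = -542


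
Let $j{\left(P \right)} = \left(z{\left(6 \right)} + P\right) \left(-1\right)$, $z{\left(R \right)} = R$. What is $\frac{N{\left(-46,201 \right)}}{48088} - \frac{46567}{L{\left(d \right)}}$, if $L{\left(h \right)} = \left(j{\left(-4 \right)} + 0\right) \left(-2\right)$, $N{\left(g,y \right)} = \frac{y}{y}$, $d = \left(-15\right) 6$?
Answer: $- \frac{559828473}{48088} \approx -11642.0$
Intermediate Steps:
$d = -90$
$N{\left(g,y \right)} = 1$
$j{\left(P \right)} = -6 - P$ ($j{\left(P \right)} = \left(6 + P\right) \left(-1\right) = -6 - P$)
$L{\left(h \right)} = 4$ ($L{\left(h \right)} = \left(\left(-6 - -4\right) + 0\right) \left(-2\right) = \left(\left(-6 + 4\right) + 0\right) \left(-2\right) = \left(-2 + 0\right) \left(-2\right) = \left(-2\right) \left(-2\right) = 4$)
$\frac{N{\left(-46,201 \right)}}{48088} - \frac{46567}{L{\left(d \right)}} = 1 \cdot \frac{1}{48088} - \frac{46567}{4} = \frac{1}{48088} - \frac{46567}{4} = - \frac{559828473}{48088}$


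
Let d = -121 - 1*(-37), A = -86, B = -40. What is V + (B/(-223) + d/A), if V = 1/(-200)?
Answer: 2207611/1917800 ≈ 1.1511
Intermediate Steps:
V = -1/200 ≈ -0.0050000
d = -84 (d = -121 + 37 = -84)
V + (B/(-223) + d/A) = -1/200 + (-40/(-223) - 84/(-86)) = -1/200 + (-40*(-1/223) - 84*(-1/86)) = -1/200 + (40/223 + 42/43) = -1/200 + 11086/9589 = 2207611/1917800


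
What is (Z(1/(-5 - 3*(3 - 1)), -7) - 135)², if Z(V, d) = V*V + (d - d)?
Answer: 266799556/14641 ≈ 18223.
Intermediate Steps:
Z(V, d) = V² (Z(V, d) = V² + 0 = V²)
(Z(1/(-5 - 3*(3 - 1)), -7) - 135)² = ((1/(-5 - 3*(3 - 1)))² - 135)² = ((1/(-5 - 3*2))² - 135)² = ((1/(-5 - 6))² - 135)² = ((1/(-11))² - 135)² = ((-1/11)² - 135)² = (1/121 - 135)² = (-16334/121)² = 266799556/14641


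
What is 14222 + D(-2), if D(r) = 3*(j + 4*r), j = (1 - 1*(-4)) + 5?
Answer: 14228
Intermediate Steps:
j = 10 (j = (1 + 4) + 5 = 5 + 5 = 10)
D(r) = 30 + 12*r (D(r) = 3*(10 + 4*r) = 30 + 12*r)
14222 + D(-2) = 14222 + (30 + 12*(-2)) = 14222 + (30 - 24) = 14222 + 6 = 14228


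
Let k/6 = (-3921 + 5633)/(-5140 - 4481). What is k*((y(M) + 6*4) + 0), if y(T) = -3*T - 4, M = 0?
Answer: -68480/3207 ≈ -21.353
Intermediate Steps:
y(T) = -4 - 3*T
k = -3424/3207 (k = 6*((-3921 + 5633)/(-5140 - 4481)) = 6*(1712/(-9621)) = 6*(1712*(-1/9621)) = 6*(-1712/9621) = -3424/3207 ≈ -1.0677)
k*((y(M) + 6*4) + 0) = -3424*(((-4 - 3*0) + 6*4) + 0)/3207 = -3424*(((-4 + 0) + 24) + 0)/3207 = -3424*((-4 + 24) + 0)/3207 = -3424*(20 + 0)/3207 = -3424/3207*20 = -68480/3207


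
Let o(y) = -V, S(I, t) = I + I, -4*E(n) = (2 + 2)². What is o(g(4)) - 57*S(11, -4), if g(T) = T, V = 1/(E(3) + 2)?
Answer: -2507/2 ≈ -1253.5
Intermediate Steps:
E(n) = -4 (E(n) = -(2 + 2)²/4 = -¼*4² = -¼*16 = -4)
V = -½ (V = 1/(-4 + 2) = 1/(-2) = -½ ≈ -0.50000)
S(I, t) = 2*I
o(y) = ½ (o(y) = -1*(-½) = ½)
o(g(4)) - 57*S(11, -4) = ½ - 114*11 = ½ - 57*22 = ½ - 1254 = -2507/2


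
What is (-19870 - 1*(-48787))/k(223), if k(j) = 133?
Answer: 4131/19 ≈ 217.42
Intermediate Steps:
(-19870 - 1*(-48787))/k(223) = (-19870 - 1*(-48787))/133 = (-19870 + 48787)*(1/133) = 28917*(1/133) = 4131/19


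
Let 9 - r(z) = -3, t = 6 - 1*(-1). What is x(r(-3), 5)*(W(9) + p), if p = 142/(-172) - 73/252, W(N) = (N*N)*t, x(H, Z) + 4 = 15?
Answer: 67451197/10836 ≈ 6224.7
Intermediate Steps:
t = 7 (t = 6 + 1 = 7)
r(z) = 12 (r(z) = 9 - 1*(-3) = 9 + 3 = 12)
x(H, Z) = 11 (x(H, Z) = -4 + 15 = 11)
W(N) = 7*N² (W(N) = (N*N)*7 = N²*7 = 7*N²)
p = -12085/10836 (p = 142*(-1/172) - 73*1/252 = -71/86 - 73/252 = -12085/10836 ≈ -1.1153)
x(r(-3), 5)*(W(9) + p) = 11*(7*9² - 12085/10836) = 11*(7*81 - 12085/10836) = 11*(567 - 12085/10836) = 11*(6131927/10836) = 67451197/10836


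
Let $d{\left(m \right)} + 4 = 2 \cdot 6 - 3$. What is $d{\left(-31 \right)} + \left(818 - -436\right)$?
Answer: $1259$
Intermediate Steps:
$d{\left(m \right)} = 5$ ($d{\left(m \right)} = -4 + \left(2 \cdot 6 - 3\right) = -4 + \left(12 - 3\right) = -4 + 9 = 5$)
$d{\left(-31 \right)} + \left(818 - -436\right) = 5 + \left(818 - -436\right) = 5 + \left(818 + 436\right) = 5 + 1254 = 1259$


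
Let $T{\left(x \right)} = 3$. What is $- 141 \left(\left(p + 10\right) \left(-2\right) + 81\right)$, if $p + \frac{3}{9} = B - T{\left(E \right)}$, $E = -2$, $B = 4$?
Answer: $-8413$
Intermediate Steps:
$p = \frac{2}{3}$ ($p = - \frac{1}{3} + \left(4 - 3\right) = - \frac{1}{3} + 1 = \frac{2}{3} \approx 0.66667$)
$- 141 \left(\left(p + 10\right) \left(-2\right) + 81\right) = - 141 \left(\left(\frac{2}{3} + 10\right) \left(-2\right) + 81\right) = - 141 \left(\frac{32}{3} \left(-2\right) + 81\right) = - 141 \left(- \frac{64}{3} + 81\right) = \left(-141\right) \frac{179}{3} = -8413$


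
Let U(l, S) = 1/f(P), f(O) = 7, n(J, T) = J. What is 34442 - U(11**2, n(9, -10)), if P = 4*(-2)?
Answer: 241093/7 ≈ 34442.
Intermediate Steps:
P = -8
U(l, S) = 1/7
34442 - U(11**2, n(9, -10)) = 34442 - 1*1/7 = 34442 - 1/7 = 241093/7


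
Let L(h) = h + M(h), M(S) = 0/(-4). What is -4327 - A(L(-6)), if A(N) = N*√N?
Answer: -4327 + 6*I*√6 ≈ -4327.0 + 14.697*I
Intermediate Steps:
M(S) = 0 (M(S) = 0*(-¼) = 0)
L(h) = h (L(h) = h + 0 = h)
A(N) = N^(3/2)
-4327 - A(L(-6)) = -4327 - (-6)^(3/2) = -4327 - (-6)*I*√6 = -4327 + 6*I*√6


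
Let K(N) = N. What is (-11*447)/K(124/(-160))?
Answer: 196680/31 ≈ 6344.5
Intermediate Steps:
(-11*447)/K(124/(-160)) = (-11*447)/((124/(-160))) = -4917/(124*(-1/160)) = -4917/(-31/40) = -4917*(-40/31) = 196680/31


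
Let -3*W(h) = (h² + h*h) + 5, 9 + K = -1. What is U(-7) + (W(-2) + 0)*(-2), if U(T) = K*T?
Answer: 236/3 ≈ 78.667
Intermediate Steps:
K = -10 (K = -9 - 1 = -10)
U(T) = -10*T
W(h) = -5/3 - 2*h²/3 (W(h) = -((h² + h*h) + 5)/3 = -((h² + h²) + 5)/3 = -(2*h² + 5)/3 = -(5 + 2*h²)/3 = -5/3 - 2*h²/3)
U(-7) + (W(-2) + 0)*(-2) = -10*(-7) + ((-5/3 - ⅔*(-2)²) + 0)*(-2) = 70 + ((-5/3 - ⅔*4) + 0)*(-2) = 70 + ((-5/3 - 8/3) + 0)*(-2) = 70 + (-13/3 + 0)*(-2) = 70 - 13/3*(-2) = 70 + 26/3 = 236/3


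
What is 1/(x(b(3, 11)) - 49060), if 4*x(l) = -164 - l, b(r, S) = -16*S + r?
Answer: -4/196231 ≈ -2.0384e-5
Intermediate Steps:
b(r, S) = r - 16*S
x(l) = -41 - l/4 (x(l) = (-164 - l)/4 = -41 - l/4)
1/(x(b(3, 11)) - 49060) = 1/((-41 - (3 - 16*11)/4) - 49060) = 1/((-41 - (3 - 176)/4) - 49060) = 1/((-41 - ¼*(-173)) - 49060) = 1/((-41 + 173/4) - 49060) = 1/(9/4 - 49060) = 1/(-196231/4) = -4/196231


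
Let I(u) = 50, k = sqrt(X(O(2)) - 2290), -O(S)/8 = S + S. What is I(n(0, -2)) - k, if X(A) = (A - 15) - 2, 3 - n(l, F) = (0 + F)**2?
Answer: 50 - I*sqrt(2339) ≈ 50.0 - 48.363*I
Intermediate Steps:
n(l, F) = 3 - F**2 (n(l, F) = 3 - (0 + F)**2 = 3 - F**2)
O(S) = -16*S (O(S) = -8*(S + S) = -16*S)
X(A) = -17 + A (X(A) = (-15 + A) - 2 = -17 + A)
k = I*sqrt(2339) (k = sqrt((-17 - 16*2) - 2290) = sqrt((-17 - 32) - 2290) = sqrt(-49 - 2290) = sqrt(-2339) = I*sqrt(2339) ≈ 48.363*I)
I(n(0, -2)) - k = 50 - I*sqrt(2339)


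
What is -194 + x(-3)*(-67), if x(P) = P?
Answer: 7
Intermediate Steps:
-194 + x(-3)*(-67) = -194 - 3*(-67) = -194 + 201 = 7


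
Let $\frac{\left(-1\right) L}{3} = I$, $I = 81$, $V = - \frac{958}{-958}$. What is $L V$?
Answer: $-243$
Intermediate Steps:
$V = 1$ ($V = \left(-958\right) \left(- \frac{1}{958}\right) = 1$)
$L = -243$ ($L = \left(-3\right) 81 = -243$)
$L V = \left(-243\right) 1 = -243$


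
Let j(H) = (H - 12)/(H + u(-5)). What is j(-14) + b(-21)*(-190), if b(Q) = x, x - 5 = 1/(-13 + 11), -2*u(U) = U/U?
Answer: -24743/29 ≈ -853.21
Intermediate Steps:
u(U) = -½ (u(U) = -U/(2*U) = -½*1 = -½)
x = 9/2 (x = 5 + 1/(-13 + 11) = 5 + 1/(-2) = 5 - ½ = 9/2 ≈ 4.5000)
b(Q) = 9/2
j(H) = (-12 + H)/(-½ + H) (j(H) = (H - 12)/(H - ½) = (-12 + H)/(-½ + H))
j(-14) + b(-21)*(-190) = 2*(-12 - 14)/(-1 + 2*(-14)) + (9/2)*(-190) = 2*(-26)/(-1 - 28) - 855 = 2*(-26)/(-29) - 855 = 2*(-1/29)*(-26) - 855 = 52/29 - 855 = -24743/29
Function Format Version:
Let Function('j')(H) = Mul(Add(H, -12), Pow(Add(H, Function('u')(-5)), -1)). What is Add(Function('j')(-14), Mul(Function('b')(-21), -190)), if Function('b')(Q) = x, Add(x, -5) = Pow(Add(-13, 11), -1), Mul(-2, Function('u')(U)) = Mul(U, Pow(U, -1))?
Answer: Rational(-24743, 29) ≈ -853.21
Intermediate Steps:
Function('u')(U) = Rational(-1, 2) (Function('u')(U) = Mul(Rational(-1, 2), Mul(U, Pow(U, -1))) = Mul(Rational(-1, 2), 1) = Rational(-1, 2))
x = Rational(9, 2) (x = Add(5, Pow(Add(-13, 11), -1)) = Add(5, Pow(-2, -1)) = Add(5, Rational(-1, 2)) = Rational(9, 2) ≈ 4.5000)
Function('b')(Q) = Rational(9, 2)
Function('j')(H) = Mul(Pow(Add(Rational(-1, 2), H), -1), Add(-12, H)) (Function('j')(H) = Mul(Add(H, -12), Pow(Add(H, Rational(-1, 2)), -1)) = Mul(Add(-12, H), Pow(Add(Rational(-1, 2), H), -1)) = Mul(Pow(Add(Rational(-1, 2), H), -1), Add(-12, H)))
Add(Function('j')(-14), Mul(Function('b')(-21), -190)) = Add(Mul(2, Pow(Add(-1, Mul(2, -14)), -1), Add(-12, -14)), Mul(Rational(9, 2), -190)) = Add(Mul(2, Pow(Add(-1, -28), -1), -26), -855) = Add(Mul(2, Pow(-29, -1), -26), -855) = Add(Mul(2, Rational(-1, 29), -26), -855) = Add(Rational(52, 29), -855) = Rational(-24743, 29)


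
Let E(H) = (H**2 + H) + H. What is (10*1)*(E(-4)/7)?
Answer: 80/7 ≈ 11.429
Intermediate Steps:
E(H) = H**2 + 2*H (E(H) = (H + H**2) + H = H**2 + 2*H)
(10*1)*(E(-4)/7) = (10*1)*(-4*(2 - 4)/7) = 10*(-4*(-2)*(1/7)) = 10*(8*(1/7)) = 10*(8/7) = 80/7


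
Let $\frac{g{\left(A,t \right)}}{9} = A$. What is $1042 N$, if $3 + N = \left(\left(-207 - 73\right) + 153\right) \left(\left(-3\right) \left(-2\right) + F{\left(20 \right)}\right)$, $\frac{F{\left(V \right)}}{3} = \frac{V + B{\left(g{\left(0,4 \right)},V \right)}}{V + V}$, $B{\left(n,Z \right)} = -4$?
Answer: $- \frac{4779654}{5} \approx -9.5593 \cdot 10^{5}$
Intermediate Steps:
$g{\left(A,t \right)} = 9 A$
$F{\left(V \right)} = \frac{3 \left(-4 + V\right)}{2 V}$ ($F{\left(V \right)} = 3 \frac{V - 4}{V + V} = 3 \frac{-4 + V}{2 V} = \frac{3 \left(-4 + V\right)}{2 V}$)
$N = - \frac{4587}{5}$ ($N = -3 + \left(\left(-207 - 73\right) + 153\right) \left(\left(-3\right) \left(-2\right) + \left(\frac{3}{2} - \frac{6}{20}\right)\right) = -3 + \left(\left(-207 - 73\right) + 153\right) \left(6 + \left(\frac{3}{2} - \frac{3}{10}\right)\right) = -3 + \left(-280 + 153\right) \left(6 + \left(\frac{3}{2} - \frac{3}{10}\right)\right) = -3 - 127 \left(6 + \frac{6}{5}\right) = -3 - \frac{4572}{5} = - \frac{4587}{5} \approx -917.4$)
$1042 N = 1042 \left(- \frac{4587}{5}\right) = - \frac{4779654}{5}$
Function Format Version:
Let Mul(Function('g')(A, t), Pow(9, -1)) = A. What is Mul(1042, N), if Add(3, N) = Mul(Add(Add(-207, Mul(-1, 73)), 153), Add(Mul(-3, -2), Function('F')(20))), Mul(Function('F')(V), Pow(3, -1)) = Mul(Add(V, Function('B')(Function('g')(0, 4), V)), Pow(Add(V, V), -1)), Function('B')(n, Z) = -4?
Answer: Rational(-4779654, 5) ≈ -9.5593e+5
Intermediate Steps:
Function('g')(A, t) = Mul(9, A)
Function('F')(V) = Mul(Rational(3, 2), Pow(V, -1), Add(-4, V)) (Function('F')(V) = Mul(3, Mul(Add(V, -4), Pow(Add(V, V), -1))) = Mul(3, Mul(Add(-4, V), Pow(Mul(2, V), -1))) = Mul(3, Mul(Add(-4, V), Mul(Rational(1, 2), Pow(V, -1)))) = Mul(3, Mul(Rational(1, 2), Pow(V, -1), Add(-4, V))) = Mul(Rational(3, 2), Pow(V, -1), Add(-4, V)))
N = Rational(-4587, 5) (N = Add(-3, Mul(Add(Add(-207, Mul(-1, 73)), 153), Add(Mul(-3, -2), Add(Rational(3, 2), Mul(-6, Pow(20, -1)))))) = Add(-3, Mul(Add(Add(-207, -73), 153), Add(6, Add(Rational(3, 2), Mul(-6, Rational(1, 20)))))) = Add(-3, Mul(Add(-280, 153), Add(6, Add(Rational(3, 2), Rational(-3, 10))))) = Add(-3, Mul(-127, Add(6, Rational(6, 5)))) = Add(-3, Mul(-127, Rational(36, 5))) = Add(-3, Rational(-4572, 5)) = Rational(-4587, 5) ≈ -917.40)
Mul(1042, N) = Mul(1042, Rational(-4587, 5)) = Rational(-4779654, 5)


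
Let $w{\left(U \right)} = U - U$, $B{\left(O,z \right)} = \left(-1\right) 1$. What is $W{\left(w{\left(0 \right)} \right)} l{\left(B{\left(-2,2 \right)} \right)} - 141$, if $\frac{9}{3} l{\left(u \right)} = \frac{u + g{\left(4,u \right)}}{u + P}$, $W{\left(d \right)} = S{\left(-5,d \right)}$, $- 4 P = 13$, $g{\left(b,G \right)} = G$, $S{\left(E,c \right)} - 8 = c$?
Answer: $- \frac{7127}{51} \approx -139.75$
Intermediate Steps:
$S{\left(E,c \right)} = 8 + c$
$B{\left(O,z \right)} = -1$
$w{\left(U \right)} = 0$
$P = - \frac{13}{4}$ ($P = \left(- \frac{1}{4}\right) 13 = - \frac{13}{4} \approx -3.25$)
$W{\left(d \right)} = 8 + d$
$l{\left(u \right)} = \frac{2 u}{3 \left(- \frac{13}{4} + u\right)}$ ($l{\left(u \right)} = \frac{\left(u + u\right) \frac{1}{u - \frac{13}{4}}}{3} = \frac{2 u \frac{1}{- \frac{13}{4} + u}}{3} = \frac{2 u}{3 \left(- \frac{13}{4} + u\right)}$)
$W{\left(w{\left(0 \right)} \right)} l{\left(B{\left(-2,2 \right)} \right)} - 141 = \left(8 + 0\right) \frac{8}{3} \left(-1\right) \frac{1}{-13 + 4 \left(-1\right)} - 141 = 8 \cdot \frac{8}{3} \left(-1\right) \frac{1}{-13 - 4} - 141 = 8 \cdot \frac{8}{3} \left(-1\right) \frac{1}{-17} - 141 = 8 \cdot \frac{8}{3} \left(-1\right) \left(- \frac{1}{17}\right) - 141 = 8 \cdot \frac{8}{51} - 141 = \frac{64}{51} - 141 = - \frac{7127}{51}$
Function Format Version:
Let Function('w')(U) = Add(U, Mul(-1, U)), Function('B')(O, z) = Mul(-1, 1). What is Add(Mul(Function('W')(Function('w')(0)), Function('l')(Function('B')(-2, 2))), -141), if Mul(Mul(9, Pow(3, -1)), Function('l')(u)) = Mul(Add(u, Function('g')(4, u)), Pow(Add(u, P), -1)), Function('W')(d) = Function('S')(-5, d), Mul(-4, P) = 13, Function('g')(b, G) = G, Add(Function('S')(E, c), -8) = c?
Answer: Rational(-7127, 51) ≈ -139.75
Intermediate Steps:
Function('S')(E, c) = Add(8, c)
Function('B')(O, z) = -1
Function('w')(U) = 0
P = Rational(-13, 4) (P = Mul(Rational(-1, 4), 13) = Rational(-13, 4) ≈ -3.2500)
Function('W')(d) = Add(8, d)
Function('l')(u) = Mul(Rational(2, 3), u, Pow(Add(Rational(-13, 4), u), -1)) (Function('l')(u) = Mul(Rational(1, 3), Mul(Add(u, u), Pow(Add(u, Rational(-13, 4)), -1))) = Mul(Rational(1, 3), Mul(Mul(2, u), Pow(Add(Rational(-13, 4), u), -1))) = Mul(Rational(1, 3), Mul(2, u, Pow(Add(Rational(-13, 4), u), -1))) = Mul(Rational(2, 3), u, Pow(Add(Rational(-13, 4), u), -1)))
Add(Mul(Function('W')(Function('w')(0)), Function('l')(Function('B')(-2, 2))), -141) = Add(Mul(Add(8, 0), Mul(Rational(8, 3), -1, Pow(Add(-13, Mul(4, -1)), -1))), -141) = Add(Mul(8, Mul(Rational(8, 3), -1, Pow(Add(-13, -4), -1))), -141) = Add(Mul(8, Mul(Rational(8, 3), -1, Pow(-17, -1))), -141) = Add(Mul(8, Mul(Rational(8, 3), -1, Rational(-1, 17))), -141) = Add(Mul(8, Rational(8, 51)), -141) = Add(Rational(64, 51), -141) = Rational(-7127, 51)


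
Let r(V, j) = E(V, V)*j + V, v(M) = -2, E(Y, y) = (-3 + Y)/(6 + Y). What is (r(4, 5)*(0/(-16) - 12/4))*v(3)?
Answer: 27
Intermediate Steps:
E(Y, y) = (-3 + Y)/(6 + Y)
r(V, j) = V + j*(-3 + V)/(6 + V) (r(V, j) = ((-3 + V)/(6 + V))*j + V = j*(-3 + V)/(6 + V) + V = V + j*(-3 + V)/(6 + V))
(r(4, 5)*(0/(-16) - 12/4))*v(3) = (((4*(6 + 4) + 5*(-3 + 4))/(6 + 4))*(0/(-16) - 12/4))*(-2) = (((4*10 + 5*1)/10)*(0*(-1/16) - 12*¼))*(-2) = (((40 + 5)/10)*(0 - 3))*(-2) = (((⅒)*45)*(-3))*(-2) = ((9/2)*(-3))*(-2) = -27/2*(-2) = 27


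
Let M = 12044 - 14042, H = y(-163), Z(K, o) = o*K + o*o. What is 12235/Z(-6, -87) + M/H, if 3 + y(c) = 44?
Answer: -15664183/331731 ≈ -47.220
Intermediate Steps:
Z(K, o) = o² + K*o (Z(K, o) = K*o + o² = o² + K*o)
y(c) = 41 (y(c) = -3 + 44 = 41)
H = 41
M = -1998
12235/Z(-6, -87) + M/H = 12235/((-87*(-6 - 87))) - 1998/41 = 12235/((-87*(-93))) - 1998*1/41 = 12235/8091 - 1998/41 = -15664183/331731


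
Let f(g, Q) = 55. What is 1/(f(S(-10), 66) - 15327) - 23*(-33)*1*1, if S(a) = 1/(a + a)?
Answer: 11591447/15272 ≈ 759.00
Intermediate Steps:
S(a) = 1/(2*a)
1/(f(S(-10), 66) - 15327) - 23*(-33)*1*1 = 1/(55 - 15327) - 23*(-33)*1*1 = 1/(-15272) - (-759) = -1/15272 - 1*(-759) = -1/15272 + 759 = 11591447/15272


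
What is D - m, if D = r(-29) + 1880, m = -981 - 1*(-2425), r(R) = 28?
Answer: 464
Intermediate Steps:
m = 1444 (m = -981 + 2425 = 1444)
D = 1908 (D = 28 + 1880 = 1908)
D - m = 1908 - 1*1444 = 1908 - 1444 = 464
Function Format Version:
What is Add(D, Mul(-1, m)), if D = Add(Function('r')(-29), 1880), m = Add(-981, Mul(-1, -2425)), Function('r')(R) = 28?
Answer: 464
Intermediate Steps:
m = 1444 (m = Add(-981, 2425) = 1444)
D = 1908 (D = Add(28, 1880) = 1908)
Add(D, Mul(-1, m)) = Add(1908, Mul(-1, 1444)) = Add(1908, -1444) = 464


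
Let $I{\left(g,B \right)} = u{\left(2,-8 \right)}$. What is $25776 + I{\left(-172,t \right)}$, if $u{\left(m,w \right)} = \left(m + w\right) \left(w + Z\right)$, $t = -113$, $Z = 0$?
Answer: $25824$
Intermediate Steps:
$u{\left(m,w \right)} = w \left(m + w\right)$ ($u{\left(m,w \right)} = \left(m + w\right) \left(w + 0\right) = \left(m + w\right) w = w \left(m + w\right)$)
$I{\left(g,B \right)} = 48$ ($I{\left(g,B \right)} = - 8 \left(2 - 8\right) = \left(-8\right) \left(-6\right) = 48$)
$25776 + I{\left(-172,t \right)} = 25776 + 48 = 25824$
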